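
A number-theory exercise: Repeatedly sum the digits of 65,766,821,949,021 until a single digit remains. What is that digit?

6+5+7+6+6+8+2+1+9+4+9+0+2+1 = 66
6+6 = 12
1+2 = 3

3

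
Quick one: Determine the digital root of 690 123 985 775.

8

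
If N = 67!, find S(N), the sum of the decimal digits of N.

369

67! = 36471110918188685288249859096605464427167635314049524593701628500267962436943872000000000000000
Sum of its 95 digits: 369.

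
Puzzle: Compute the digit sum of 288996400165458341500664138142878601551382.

177

2+8+8+9+9+6+4+0+0+1+6+5+4+5+8+3+4+1+5+0+0+6+6+4+1+3+8+1+4+2+8+7+8+6+0+1+5+5+1+3+8+2 = 177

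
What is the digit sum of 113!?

113! = 22311927486598136465966070212187151182564399087952213171022161345724023063584214692821047352118139068425569179220877461124773845924561575264739138192463311667200000000000000000000000000
Sum of its 185 digits: 666.

666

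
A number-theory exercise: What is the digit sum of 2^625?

884

2^625 = 139234637988958594318883410818490335842688858253435056475195084164406590796163250320615014993816265862385324388842602762167013693889631286567769205313788274787963704661873320009853338386432
Sum of its 189 digits: 884.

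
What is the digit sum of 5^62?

5^62 = 21684043449710088680149056017398834228515625
Sum of its 44 digits: 187.

187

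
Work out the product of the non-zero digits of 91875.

9×1×8×7×5 = 2520

2520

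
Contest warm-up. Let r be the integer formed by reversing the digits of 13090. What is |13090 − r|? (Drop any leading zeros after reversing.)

4059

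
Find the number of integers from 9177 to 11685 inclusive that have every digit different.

736

The integers in [9177, 11685] that have every digit different: 9178, 9180, 9182, 9183, 9184, 9185, …, 10986, 10987.
736 qualify.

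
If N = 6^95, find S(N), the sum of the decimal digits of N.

324

6^95 = 84017312692910353150294530241519781447677946305678352821897115016653438976
Sum of its 74 digits: 324.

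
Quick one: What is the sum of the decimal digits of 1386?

1+3+8+6 = 18

18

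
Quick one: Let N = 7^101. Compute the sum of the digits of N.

346

7^101 = 22641335567373305939412534383701517676000422392332377806537267319741840217458496420007
Sum of its 86 digits: 346.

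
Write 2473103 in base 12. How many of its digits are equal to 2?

2473103 in base 12 is 9B323B.
The digit 2 appears 1 time.

1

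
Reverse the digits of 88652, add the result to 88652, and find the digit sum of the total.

13

Reversal of 88652 is 25688; 88652 + 25688 = 114340.
Digit sum of 114340: 1+1+4+3+4+0 = 13.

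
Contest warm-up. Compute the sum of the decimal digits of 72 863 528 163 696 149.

86

7+2+8+6+3+5+2+8+1+6+3+6+9+6+1+4+9 = 86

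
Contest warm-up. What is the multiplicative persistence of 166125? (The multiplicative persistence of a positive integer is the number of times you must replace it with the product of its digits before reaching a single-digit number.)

166125 → 360 → 0 (2 steps)

2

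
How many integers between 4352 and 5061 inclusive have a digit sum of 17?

53

The integers in [4352, 5061] that have a digit sum of 17: 4355, 4364, 4373, 4382, 4391, 4409, …, 5048, 5057.
53 qualify.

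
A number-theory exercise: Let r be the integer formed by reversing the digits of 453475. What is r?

574354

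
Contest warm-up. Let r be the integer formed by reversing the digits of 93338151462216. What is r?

Reversing 93338151462216 gives 61226415183339.

61226415183339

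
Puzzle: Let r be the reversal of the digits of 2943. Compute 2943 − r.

-549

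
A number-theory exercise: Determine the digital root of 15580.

1+5+5+8+0 = 19
1+9 = 10
1+0 = 1

1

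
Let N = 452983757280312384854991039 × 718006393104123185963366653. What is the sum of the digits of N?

246

452983757280312384854991039 × 718006393104123185963366653 = 325245233699590697360642453380258682119339822586422467
Sum of its 54 digits: 246.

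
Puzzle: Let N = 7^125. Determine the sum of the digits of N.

7^125 = 4337654948097993282537354757263188251697832994620405101744893017744569432720994168089672192211758909320807
Sum of its 106 digits: 499.

499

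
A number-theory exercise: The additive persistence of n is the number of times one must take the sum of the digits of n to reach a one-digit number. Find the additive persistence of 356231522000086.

2

356231522000086 → 43 → 7 (2 steps)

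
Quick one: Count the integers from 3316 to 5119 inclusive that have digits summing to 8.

25

The integers in [3316, 5119] that have digits summing to 8: 3320, 3401, 3410, 3500, 4004, 4013, …, 5102, 5111.
25 qualify.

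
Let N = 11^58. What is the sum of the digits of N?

277

11^58 = 2516377186292711566730985912068419625116019959228909823321881
Sum of its 61 digits: 277.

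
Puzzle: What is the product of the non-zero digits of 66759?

6×6×7×5×9 = 11340

11340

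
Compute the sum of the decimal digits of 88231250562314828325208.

88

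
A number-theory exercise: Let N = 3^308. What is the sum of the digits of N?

711

3^308 = 898144994103398334879090065653881441055968306997838920689381527104178990481571441531923152587475144448311428414763438914899457039675729976927532561
Sum of its 147 digits: 711.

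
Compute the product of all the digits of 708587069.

0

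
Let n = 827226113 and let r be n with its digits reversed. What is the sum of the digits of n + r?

Reversal of 827226113 is 311622728; 827226113 + 311622728 = 1138848841.
Digit sum of 1138848841: 1+1+3+8+8+4+8+8+4+1 = 46.

46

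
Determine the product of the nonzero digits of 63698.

7776

6×3×6×9×8 = 7776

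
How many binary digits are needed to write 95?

7

95 in base 2 is 1011111, which has 7 digits.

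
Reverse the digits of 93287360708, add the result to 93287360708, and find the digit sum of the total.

Reversal of 93287360708 is 80706378239; 93287360708 + 80706378239 = 173993738947.
Digit sum of 173993738947: 1+7+3+9+9+3+7+3+8+9+4+7 = 70.

70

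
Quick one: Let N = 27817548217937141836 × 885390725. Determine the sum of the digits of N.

107

27817548217937141836 × 885390725 = 24629399184401824014603871100
Sum of its 29 digits: 107.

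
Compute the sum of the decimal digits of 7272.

18

7+2+7+2 = 18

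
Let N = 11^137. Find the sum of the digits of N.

653

11^137 = 46859523348908738812051924071667053263372345940596493808359476046532745245086328376505007609898341541486706928397702341722600649677016697052971
Sum of its 143 digits: 653.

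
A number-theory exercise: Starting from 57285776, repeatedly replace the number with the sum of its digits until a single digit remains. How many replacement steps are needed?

3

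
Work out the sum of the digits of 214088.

2+1+4+0+8+8 = 23

23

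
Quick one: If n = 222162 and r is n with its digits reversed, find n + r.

483384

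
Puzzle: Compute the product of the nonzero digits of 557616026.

75600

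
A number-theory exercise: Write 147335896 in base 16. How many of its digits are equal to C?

147335896 in base 16 is 8C82AD8.
The digit C appears 1 time.

1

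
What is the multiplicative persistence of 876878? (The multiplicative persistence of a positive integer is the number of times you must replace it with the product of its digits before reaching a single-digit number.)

2

876878 → 150528 → 0 (2 steps)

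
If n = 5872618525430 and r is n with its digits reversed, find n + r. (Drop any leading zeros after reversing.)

Reverse of 5872618525430 is 345258162785.
5872618525430 + 345258162785 = 6217876688215

6217876688215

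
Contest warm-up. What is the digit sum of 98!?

98! = 9426890448883247745626185743057242473809693764078951663494238777294707070023223798882976159207729119823605850588608460429412647567360000000000000000000000
Sum of its 154 digits: 639.

639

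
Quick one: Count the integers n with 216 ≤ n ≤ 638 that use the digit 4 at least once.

The integers in [216, 638] that use the digit 4 at least once: 224, 234, 240, 241, 242, 243, …, 624, 634.
159 qualify.

159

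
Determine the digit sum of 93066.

24

9+3+0+6+6 = 24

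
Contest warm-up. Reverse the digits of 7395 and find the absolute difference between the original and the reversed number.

Reverse of 7395 is 5937.
|7395 − 5937| = 1458

1458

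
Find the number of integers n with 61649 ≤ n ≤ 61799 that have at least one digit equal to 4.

The integers in [61649, 61799] that have at least one digit equal to 4: 61649, 61654, 61664, 61674, 61684, 61694, …, 61784, 61794.
25 qualify.

25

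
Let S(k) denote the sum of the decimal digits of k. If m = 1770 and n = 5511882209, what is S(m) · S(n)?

615

S(1770) = 1+7+7+0 = 15.
S(5511882209) = 5+5+1+1+8+8+2+2+0+9 = 41.
15 · 41 = 615.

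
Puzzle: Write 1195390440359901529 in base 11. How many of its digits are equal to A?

1

1195390440359901529 in base 11 is 24019226286673A867.
The digit A appears 1 time.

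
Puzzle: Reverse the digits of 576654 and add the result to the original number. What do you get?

Reverse of 576654 is 456675.
576654 + 456675 = 1033329

1033329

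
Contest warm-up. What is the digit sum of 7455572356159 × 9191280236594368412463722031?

210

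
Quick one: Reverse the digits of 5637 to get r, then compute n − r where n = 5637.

Reverse of 5637 is 7365.
5637 − 7365 = -1728

-1728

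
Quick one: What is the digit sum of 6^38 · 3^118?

6^38 · 3^118 = 74140510402321295934784005405197263126657088543441887021395412351141038927840830029824
Sum of its 86 digits: 333.

333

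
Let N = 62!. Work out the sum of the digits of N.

306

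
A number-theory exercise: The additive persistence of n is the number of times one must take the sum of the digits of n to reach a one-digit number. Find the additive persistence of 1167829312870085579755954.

2

1167829312870085579755954 → 124 → 7 (2 steps)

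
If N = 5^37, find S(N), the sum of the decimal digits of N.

5^37 = 72759576141834259033203125
Sum of its 26 digits: 104.

104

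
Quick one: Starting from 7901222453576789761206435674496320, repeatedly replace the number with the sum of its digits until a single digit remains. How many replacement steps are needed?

2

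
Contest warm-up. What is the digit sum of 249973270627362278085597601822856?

158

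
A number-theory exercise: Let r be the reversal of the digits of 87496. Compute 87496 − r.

18018

Reverse of 87496 is 69478.
87496 − 69478 = 18018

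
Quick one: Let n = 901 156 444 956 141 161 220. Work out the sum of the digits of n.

9+0+1+1+5+6+4+4+4+9+5+6+1+4+1+1+6+1+2+2+0 = 72

72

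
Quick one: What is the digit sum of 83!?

486

83! = 39455239697206586511897471180120610571436503407643446275224357528369751562996629334879591940103770870906880000000000000000000
Sum of its 125 digits: 486.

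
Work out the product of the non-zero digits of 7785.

1960

7×7×8×5 = 1960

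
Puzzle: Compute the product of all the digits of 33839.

1944

3×3×8×3×9 = 1944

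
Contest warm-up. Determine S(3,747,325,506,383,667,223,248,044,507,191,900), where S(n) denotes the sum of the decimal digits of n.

136

3+7+4+7+3+2+5+5+0+6+3+8+3+6+6+7+2+2+3+2+4+8+0+4+4+5+0+7+1+9+1+9+0+0 = 136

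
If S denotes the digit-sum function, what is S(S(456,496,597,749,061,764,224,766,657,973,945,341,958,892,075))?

First digit sum: 242.
2+4+2 = 8.

8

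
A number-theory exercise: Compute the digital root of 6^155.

9

The digital root of n equals n mod 9 (or 9 when 9 | n), so we need 6^155 mod 9.
6^155 ≡ 0 (mod 9), so the digital root is 9.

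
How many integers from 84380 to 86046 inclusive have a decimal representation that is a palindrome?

16

The integers in [84380, 86046] that have a decimal representation that is a palindrome: 84448, 84548, 84648, 84748, 84848, 84948, …, 85858, 85958.
16 qualify.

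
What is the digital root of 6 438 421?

1

6+4+3+8+4+2+1 = 28
2+8 = 10
1+0 = 1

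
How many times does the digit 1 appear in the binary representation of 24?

24 in base 2 is 11000.
The digit 1 appears 2 times.

2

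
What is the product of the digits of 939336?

9×3×9×3×3×6 = 13122

13122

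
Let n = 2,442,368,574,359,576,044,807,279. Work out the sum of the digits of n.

121

2+4+4+2+3+6+8+5+7+4+3+5+9+5+7+6+0+4+4+8+0+7+2+7+9 = 121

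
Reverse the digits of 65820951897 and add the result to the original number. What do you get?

145636854753

Reverse of 65820951897 is 79815902856.
65820951897 + 79815902856 = 145636854753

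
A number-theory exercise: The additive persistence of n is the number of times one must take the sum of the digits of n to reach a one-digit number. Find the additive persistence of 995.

995 → 23 → 5 (2 steps)

2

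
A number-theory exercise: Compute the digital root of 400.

4

4+0+0 = 4
(Equivalently, 400 mod 9 = 4.)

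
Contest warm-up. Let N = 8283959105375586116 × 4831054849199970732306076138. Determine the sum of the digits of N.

209

8283959105375586116 × 4831054849199970732306076138 = 40020260806598976640614419784868851349871700008
Sum of its 47 digits: 209.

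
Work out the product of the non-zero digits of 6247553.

6×2×4×7×5×5×3 = 25200

25200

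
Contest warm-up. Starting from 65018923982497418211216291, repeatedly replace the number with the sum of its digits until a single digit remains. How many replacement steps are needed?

2

65018923982497418211216291 → 111 → 3 (2 steps)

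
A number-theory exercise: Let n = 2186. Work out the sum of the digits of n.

17

2+1+8+6 = 17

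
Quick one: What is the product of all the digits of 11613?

18

1×1×6×1×3 = 18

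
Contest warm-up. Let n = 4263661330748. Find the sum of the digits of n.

53

4+2+6+3+6+6+1+3+3+0+7+4+8 = 53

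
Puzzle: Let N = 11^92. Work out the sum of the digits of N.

11^92 = 642875736033641180657139984421248997668742784677928339864140154386931382122316064755913516349521
Sum of its 96 digits: 445.

445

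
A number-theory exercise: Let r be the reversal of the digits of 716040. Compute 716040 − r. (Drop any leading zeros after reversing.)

675423

Reverse of 716040 is 40617.
716040 − 40617 = 675423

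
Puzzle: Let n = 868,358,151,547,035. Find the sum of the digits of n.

69

8+6+8+3+5+8+1+5+1+5+4+7+0+3+5 = 69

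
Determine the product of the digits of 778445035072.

0

7×7×8×4×4×5×0×3×5×0×7×2 = 0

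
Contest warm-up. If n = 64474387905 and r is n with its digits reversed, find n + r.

115452735351

Reverse of 64474387905 is 50978347446.
64474387905 + 50978347446 = 115452735351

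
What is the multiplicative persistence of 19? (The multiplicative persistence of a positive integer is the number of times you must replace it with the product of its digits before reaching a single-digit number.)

1

19 → 9 (1 step)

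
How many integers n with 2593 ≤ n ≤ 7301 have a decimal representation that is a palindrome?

The integers in [2593, 7301] that have a decimal representation that is a palindrome: 2662, 2772, 2882, 2992, 3003, 3113, …, 7117, 7227.
47 qualify.

47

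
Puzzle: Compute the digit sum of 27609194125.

46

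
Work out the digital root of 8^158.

1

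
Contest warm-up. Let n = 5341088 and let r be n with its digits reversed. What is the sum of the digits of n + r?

22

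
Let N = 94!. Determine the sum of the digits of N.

549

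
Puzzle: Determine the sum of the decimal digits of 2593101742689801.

66

2+5+9+3+1+0+1+7+4+2+6+8+9+8+0+1 = 66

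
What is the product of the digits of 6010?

0

6×0×1×0 = 0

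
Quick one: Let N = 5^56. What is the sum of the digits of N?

196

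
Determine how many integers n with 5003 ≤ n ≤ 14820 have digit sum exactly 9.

180

The integers in [5003, 14820] that have digit sum exactly 9: 5004, 5013, 5022, 5031, 5040, 5103, …, 14310, 14400.
180 qualify.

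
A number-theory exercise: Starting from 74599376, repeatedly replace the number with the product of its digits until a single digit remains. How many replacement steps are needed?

74599376 → 1428840 → 0 (2 steps)

2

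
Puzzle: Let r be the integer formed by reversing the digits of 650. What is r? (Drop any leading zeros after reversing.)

Reversing 650 gives 56.

56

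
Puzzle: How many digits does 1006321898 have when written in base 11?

1006321898 in base 11 is 47705159A, which has 9 digits.

9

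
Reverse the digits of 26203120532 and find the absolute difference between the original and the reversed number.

2700990270

Reverse of 26203120532 is 23502130262.
|26203120532 − 23502130262| = 2700990270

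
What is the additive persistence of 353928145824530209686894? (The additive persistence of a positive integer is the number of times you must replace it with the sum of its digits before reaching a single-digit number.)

353928145824530209686894 → 114 → 6 (2 steps)

2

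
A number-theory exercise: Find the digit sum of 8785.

8+7+8+5 = 28

28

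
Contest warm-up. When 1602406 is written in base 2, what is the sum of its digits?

1602406 in base 2 is 110000111001101100110.
Digit sum: 1+1+0+0+0+0+1+1+1+0+0+1+1+0+1+1+0+0+1+1+0 = 11.

11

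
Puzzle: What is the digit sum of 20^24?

20^24 = 16777216000000000000000000000000
Sum of its 32 digits: 37.

37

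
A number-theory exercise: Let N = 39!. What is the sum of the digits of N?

39! = 20397882081197443358640281739902897356800000000
Sum of its 47 digits: 189.

189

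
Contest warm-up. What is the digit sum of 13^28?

13^28 = 15502932802662396215269535105521
Sum of its 32 digits: 121.

121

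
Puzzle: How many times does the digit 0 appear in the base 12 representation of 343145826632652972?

343145826632652972 in base 12 is 1A332108119715350.
The digit 0 appears 2 times.

2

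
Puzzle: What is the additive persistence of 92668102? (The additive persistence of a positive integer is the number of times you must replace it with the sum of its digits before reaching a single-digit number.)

92668102 → 34 → 7 (2 steps)

2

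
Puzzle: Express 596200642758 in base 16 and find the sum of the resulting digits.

596200642758 in base 16 is 8AD053D8C6.
Digit sum: 8+10+13+0+5+3+13+8+12+6 = 78.

78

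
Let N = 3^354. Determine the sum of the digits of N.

3^354 = 7960203505214079922596627255169838497787047322828694156142117910690491617566742105220063689523875143398306807872117412260518969904597664896897486680228885639266332044169
Sum of its 169 digits: 792.

792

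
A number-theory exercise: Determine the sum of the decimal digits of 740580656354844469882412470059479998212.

189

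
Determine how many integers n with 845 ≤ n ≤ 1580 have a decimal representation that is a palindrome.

22

The integers in [845, 1580] that have a decimal representation that is a palindrome: 848, 858, 868, 878, 888, 898, …, 1441, 1551.
22 qualify.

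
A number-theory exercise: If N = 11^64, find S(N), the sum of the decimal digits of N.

304

11^64 = 4457915684525902395869512133369841539490161434991526715513934826241
Sum of its 67 digits: 304.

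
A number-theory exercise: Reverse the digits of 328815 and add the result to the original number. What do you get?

847638

Reverse of 328815 is 518823.
328815 + 518823 = 847638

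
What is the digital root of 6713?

8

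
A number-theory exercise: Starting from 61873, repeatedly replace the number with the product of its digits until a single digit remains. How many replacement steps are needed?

2

61873 → 1008 → 0 (2 steps)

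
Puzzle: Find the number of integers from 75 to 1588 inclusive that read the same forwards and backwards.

The integers in [75, 1588] that read the same forwards and backwards: 77, 88, 99, 101, 111, 121, …, 1441, 1551.
99 qualify.

99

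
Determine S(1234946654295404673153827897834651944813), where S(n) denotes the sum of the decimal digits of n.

1+2+3+4+9+4+6+6+5+4+2+9+5+4+0+4+6+7+3+1+5+3+8+2+7+8+9+7+8+3+4+6+5+1+9+4+4+8+1+3 = 190

190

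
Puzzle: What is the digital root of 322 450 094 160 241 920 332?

3+2+2+4+5+0+0+9+4+1+6+0+2+4+1+9+2+0+3+3+2 = 62
6+2 = 8

8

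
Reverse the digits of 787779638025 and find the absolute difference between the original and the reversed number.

Reverse of 787779638025 is 520836977787.
|787779638025 − 520836977787| = 266942660238

266942660238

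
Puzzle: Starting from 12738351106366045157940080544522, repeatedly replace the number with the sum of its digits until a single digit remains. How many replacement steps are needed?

2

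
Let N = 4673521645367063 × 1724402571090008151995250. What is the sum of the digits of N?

165

4673521645367063 × 1724402571090008151995250 = 8059032741315768722528262474482082450750
Sum of its 40 digits: 165.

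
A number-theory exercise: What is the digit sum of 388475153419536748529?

107

3+8+8+4+7+5+1+5+3+4+1+9+5+3+6+7+4+8+5+2+9 = 107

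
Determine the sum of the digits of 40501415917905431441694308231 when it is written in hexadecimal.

221

40501415917905431441694308231 in base 16 is 82DDFC6C58BAF8F42E3CB787.
Digit sum: 8+2+13+13+15+12+6+12+5+8+11+10+15+8+15+4+2+14+3+12+11+7+8+7 = 221.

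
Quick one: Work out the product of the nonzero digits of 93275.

1890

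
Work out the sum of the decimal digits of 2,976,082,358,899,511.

2+9+7+6+0+8+2+3+5+8+8+9+9+5+1+1 = 83

83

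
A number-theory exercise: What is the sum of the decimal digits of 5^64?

5^64 = 542101086242752217003726400434970855712890625
Sum of its 45 digits: 166.

166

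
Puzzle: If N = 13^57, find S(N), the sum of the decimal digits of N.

13^57 = 3124432031290254610011894949223517352998211575328796815860858733
Sum of its 64 digits: 271.

271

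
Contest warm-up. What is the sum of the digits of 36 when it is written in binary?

36 in base 2 is 100100.
Digit sum: 1+0+0+1+0+0 = 2.

2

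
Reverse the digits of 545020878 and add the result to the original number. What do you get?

1423041423

Reverse of 545020878 is 878020545.
545020878 + 878020545 = 1423041423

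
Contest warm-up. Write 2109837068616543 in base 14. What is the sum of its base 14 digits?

58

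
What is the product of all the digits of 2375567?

2×3×7×5×5×6×7 = 44100

44100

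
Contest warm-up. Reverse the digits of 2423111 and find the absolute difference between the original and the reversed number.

Reverse of 2423111 is 1113242.
|2423111 − 1113242| = 1309869

1309869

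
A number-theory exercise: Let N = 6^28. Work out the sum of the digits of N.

90

6^28 = 6140942214464815497216
Sum of its 22 digits: 90.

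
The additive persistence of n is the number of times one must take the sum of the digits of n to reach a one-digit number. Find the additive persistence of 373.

373 → 13 → 4 (2 steps)

2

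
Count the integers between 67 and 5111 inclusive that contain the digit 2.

The integers in [67, 5111] that contain the digit 2: 72, 82, 92, 102, 112, 120, …, 5092, 5102.
2088 qualify.

2088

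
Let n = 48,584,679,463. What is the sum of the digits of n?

64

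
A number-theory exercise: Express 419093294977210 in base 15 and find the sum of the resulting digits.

98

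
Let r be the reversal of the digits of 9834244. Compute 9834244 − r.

5409855

Reverse of 9834244 is 4424389.
9834244 − 4424389 = 5409855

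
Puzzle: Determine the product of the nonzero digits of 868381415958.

66355200

8×6×8×3×8×1×4×1×5×9×5×8 = 66355200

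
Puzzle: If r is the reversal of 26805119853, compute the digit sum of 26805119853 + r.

51

Reversal of 26805119853 is 35891150862; 26805119853 + 35891150862 = 62696270715.
Digit sum of 62696270715: 6+2+6+9+6+2+7+0+7+1+5 = 51.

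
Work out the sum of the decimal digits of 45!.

207

45! = 119622220865480194561963161495657715064383733760000000000
Sum of its 57 digits: 207.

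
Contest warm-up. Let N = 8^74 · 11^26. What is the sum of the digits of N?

8^74 · 11^26 = 8032835095670290778711000342983470340096914538384583029785459498291090342918466698127914041344
Sum of its 94 digits: 418.

418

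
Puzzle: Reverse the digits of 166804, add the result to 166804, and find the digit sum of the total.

32

Reversal of 166804 is 408661; 166804 + 408661 = 575465.
Digit sum of 575465: 5+7+5+4+6+5 = 32.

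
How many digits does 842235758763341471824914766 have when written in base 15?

842235758763341471824914766 in base 15 is B3CC9E82C15EB9ABC7E4861, which has 23 digits.

23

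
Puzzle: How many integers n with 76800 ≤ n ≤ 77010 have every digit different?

The integers in [76800, 77010] that have every digit different: 76801, 76802, 76803, 76804, 76805, 76809, …, 76984, 76985.
84 qualify.

84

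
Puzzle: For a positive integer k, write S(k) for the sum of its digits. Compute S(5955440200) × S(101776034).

986

S(5955440200) = 5+9+5+5+4+4+0+2+0+0 = 34.
S(101776034) = 1+0+1+7+7+6+0+3+4 = 29.
34 · 29 = 986.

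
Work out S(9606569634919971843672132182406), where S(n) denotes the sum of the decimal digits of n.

9+6+0+6+5+6+9+6+3+4+9+1+9+9+7+1+8+4+3+6+7+2+1+3+2+1+8+2+4+0+6 = 147

147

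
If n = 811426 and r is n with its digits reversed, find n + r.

Reverse of 811426 is 624118.
811426 + 624118 = 1435544

1435544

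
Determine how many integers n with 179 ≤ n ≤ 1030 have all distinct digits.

The integers in [179, 1030] that have all distinct digits: 179, 180, 182, 183, 184, 185, …, 1028, 1029.
600 qualify.

600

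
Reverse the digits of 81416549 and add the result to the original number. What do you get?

175977967

Reverse of 81416549 is 94561418.
81416549 + 94561418 = 175977967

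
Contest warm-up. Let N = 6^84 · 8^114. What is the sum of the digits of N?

756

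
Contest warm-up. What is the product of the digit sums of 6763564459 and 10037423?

1100

S(6763564459) = 6+7+6+3+5+6+4+4+5+9 = 55.
S(10037423) = 1+0+0+3+7+4+2+3 = 20.
55 · 20 = 1100.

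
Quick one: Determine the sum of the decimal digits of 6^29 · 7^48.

6^29 · 7^48 = 1352359579791766284742112876794951836299487631258319527499268096
Sum of its 64 digits: 333.

333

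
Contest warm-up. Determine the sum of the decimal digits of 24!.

81

24! = 620448401733239439360000
Sum of its 24 digits: 81.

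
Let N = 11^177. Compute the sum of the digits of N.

872

11^177 = 21208271430511688615595736873027095429355468252676198973698922322686280319906885498242096512603603043281899728498725546414873137789685269692155868993330449917042334980041906061457159371
Sum of its 185 digits: 872.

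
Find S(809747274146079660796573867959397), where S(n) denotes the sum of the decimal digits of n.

187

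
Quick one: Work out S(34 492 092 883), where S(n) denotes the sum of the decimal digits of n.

3+4+4+9+2+0+9+2+8+8+3 = 52

52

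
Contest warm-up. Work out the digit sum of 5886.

5+8+8+6 = 27

27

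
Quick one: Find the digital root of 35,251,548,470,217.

9

3+5+2+5+1+5+4+8+4+7+0+2+1+7 = 54
5+4 = 9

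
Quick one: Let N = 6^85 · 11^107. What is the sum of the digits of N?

6^85 · 11^107 = 3731415356639926278150296111161439498648426375164906408768140040001608160938368464985143207784680513371595832332686647779687813896937702126717842525720714269388188590032180740096
Sum of its 178 digits: 801.

801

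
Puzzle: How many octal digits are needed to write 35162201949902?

35162201949902 in base 8 is 777532643503316, which has 15 digits.

15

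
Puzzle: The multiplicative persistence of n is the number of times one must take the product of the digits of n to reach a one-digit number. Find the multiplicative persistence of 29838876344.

3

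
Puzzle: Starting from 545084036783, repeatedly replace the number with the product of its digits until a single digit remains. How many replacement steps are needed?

545084036783 → 0 (1 step)

1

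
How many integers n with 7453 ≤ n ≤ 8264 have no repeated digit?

The integers in [7453, 8264] that have no repeated digit: 7453, 7456, 7458, 7459, 7460, 7461, …, 8263, 8264.
400 qualify.

400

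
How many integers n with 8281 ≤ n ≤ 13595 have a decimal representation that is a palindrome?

53

The integers in [8281, 13595] that have a decimal representation that is a palindrome: 8338, 8448, 8558, 8668, 8778, 8888, …, 13431, 13531.
53 qualify.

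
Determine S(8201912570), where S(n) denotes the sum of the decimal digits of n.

35

8+2+0+1+9+1+2+5+7+0 = 35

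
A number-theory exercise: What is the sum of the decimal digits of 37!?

37! = 13763753091226345046315979581580902400000000
Sum of its 44 digits: 153.

153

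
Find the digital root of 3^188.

The digital root of n equals n mod 9 (or 9 when 9 | n), so we need 3^188 mod 9.
3^188 ≡ 0 (mod 9), so the digital root is 9.

9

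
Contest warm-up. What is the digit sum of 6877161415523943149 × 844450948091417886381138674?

6877161415523943149 × 844450948091417886381138674 = 5807425477516911269780273899862521721061244426
Sum of its 46 digits: 205.

205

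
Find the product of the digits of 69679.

6×9×6×7×9 = 20412

20412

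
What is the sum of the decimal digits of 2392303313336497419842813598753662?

2+3+9+2+3+0+3+3+1+3+3+3+6+4+9+7+4+1+9+8+4+2+8+1+3+5+9+8+7+5+3+6+6+2 = 152

152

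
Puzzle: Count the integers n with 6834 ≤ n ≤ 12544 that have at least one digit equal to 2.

The integers in [6834, 12544] that have at least one digit equal to 2: 6842, 6852, 6862, 6872, 6882, 6892, …, 12543, 12544.
1925 qualify.

1925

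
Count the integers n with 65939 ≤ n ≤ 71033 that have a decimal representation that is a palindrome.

The integers in [65939, 71033] that have a decimal representation that is a palindrome: 65956, 66066, 66166, 66266, 66366, 66466, …, 70907, 71017.
52 qualify.

52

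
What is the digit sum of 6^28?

6^28 = 6140942214464815497216
Sum of its 22 digits: 90.

90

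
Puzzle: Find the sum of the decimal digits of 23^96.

23^96 = 53195176926765696927153478534452614992038763632925013441836572229310334363225300624827634775738175621990618215984960427026490837761
Sum of its 131 digits: 586.

586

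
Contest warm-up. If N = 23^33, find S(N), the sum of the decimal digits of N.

215

23^33 = 865004941741938633917747707002884268046728983
Sum of its 45 digits: 215.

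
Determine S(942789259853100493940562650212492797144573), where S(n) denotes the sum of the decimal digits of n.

9+4+2+7+8+9+2+5+9+8+5+3+1+0+0+4+9+3+9+4+0+5+6+2+6+5+0+2+1+2+4+9+2+7+9+7+1+4+4+5+7+3 = 192

192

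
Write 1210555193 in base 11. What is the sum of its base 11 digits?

33

1210555193 in base 11 is 571366041.
Digit sum: 5+7+1+3+6+6+0+4+1 = 33.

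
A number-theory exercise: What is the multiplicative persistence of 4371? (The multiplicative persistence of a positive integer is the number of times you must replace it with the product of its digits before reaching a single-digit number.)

3

4371 → 84 → 32 → 6 (3 steps)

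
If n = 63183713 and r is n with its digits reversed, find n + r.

94921849

Reverse of 63183713 is 31738136.
63183713 + 31738136 = 94921849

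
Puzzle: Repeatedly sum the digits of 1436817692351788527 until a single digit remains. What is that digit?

1+4+3+6+8+1+7+6+9+2+3+5+1+7+8+8+5+2+7 = 93
9+3 = 12
1+2 = 3

3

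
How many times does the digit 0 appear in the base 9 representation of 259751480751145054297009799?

4

259751480751145054297009799 in base 9 is 4417353828016603720555706768.
The digit 0 appears 4 times.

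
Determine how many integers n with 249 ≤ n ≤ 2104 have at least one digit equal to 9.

519

The integers in [249, 2104] that have at least one digit equal to 9: 249, 259, 269, 279, 289, 290, …, 2098, 2099.
519 qualify.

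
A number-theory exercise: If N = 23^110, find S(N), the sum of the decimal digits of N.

23^110 = 616682979366874950583296254084412384010615896106334718624545772914710387572339321719235468002776585157454831991842428439789072471181992007347988737649
Sum of its 150 digits: 709.

709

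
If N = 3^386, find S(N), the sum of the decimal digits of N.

837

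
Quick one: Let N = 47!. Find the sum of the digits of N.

47! = 258623241511168180642964355153611979969197632389120000000000
Sum of its 60 digits: 225.

225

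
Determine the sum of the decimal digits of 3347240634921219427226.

3+3+4+7+2+4+0+6+3+4+9+2+1+2+1+9+4+2+7+2+2+6 = 83

83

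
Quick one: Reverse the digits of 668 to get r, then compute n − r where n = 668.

Reverse of 668 is 866.
668 − 866 = -198

-198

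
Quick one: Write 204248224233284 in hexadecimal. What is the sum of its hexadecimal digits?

104

204248224233284 in base 16 is B9C33ED9F744.
Digit sum: 11+9+12+3+3+14+13+9+15+7+4+4 = 104.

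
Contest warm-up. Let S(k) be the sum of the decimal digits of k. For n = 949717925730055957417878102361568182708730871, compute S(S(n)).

First digit sum: 213.
2+1+3 = 6.

6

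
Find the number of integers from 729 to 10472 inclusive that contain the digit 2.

The integers in [729, 10472] that contain the digit 2: 729, 732, 742, 752, 762, 772, …, 10462, 10472.
3388 qualify.

3388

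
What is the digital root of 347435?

8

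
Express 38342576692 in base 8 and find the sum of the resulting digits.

42

38342576692 in base 8 is 435531245064.
Digit sum: 4+3+5+5+3+1+2+4+5+0+6+4 = 42.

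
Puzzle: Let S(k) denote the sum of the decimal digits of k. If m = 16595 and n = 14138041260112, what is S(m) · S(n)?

884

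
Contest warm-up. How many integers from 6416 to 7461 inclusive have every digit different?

The integers in [6416, 7461] that have every digit different: 6417, 6418, 6419, 6420, 6421, 6423, …, 7460, 7461.
530 qualify.

530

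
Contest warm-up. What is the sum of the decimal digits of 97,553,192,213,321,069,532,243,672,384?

117

9+7+5+5+3+1+9+2+2+1+3+3+2+1+0+6+9+5+3+2+2+4+3+6+7+2+3+8+4 = 117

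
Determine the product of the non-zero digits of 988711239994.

9×8×8×7×1×1×2×3×9×9×9×4 = 70543872

70543872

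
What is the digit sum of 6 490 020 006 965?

6+4+9+0+0+2+0+0+0+6+9+6+5 = 47

47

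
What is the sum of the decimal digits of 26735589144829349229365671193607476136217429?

208

2+6+7+3+5+5+8+9+1+4+4+8+2+9+3+4+9+2+2+9+3+6+5+6+7+1+1+9+3+6+0+7+4+7+6+1+3+6+2+1+7+4+2+9 = 208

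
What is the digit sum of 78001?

16

7+8+0+0+1 = 16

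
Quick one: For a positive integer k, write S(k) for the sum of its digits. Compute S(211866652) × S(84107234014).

S(211866652) = 2+1+1+8+6+6+6+5+2 = 37.
S(84107234014) = 8+4+1+0+7+2+3+4+0+1+4 = 34.
37 · 34 = 1258.

1258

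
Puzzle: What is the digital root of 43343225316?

4+3+3+4+3+2+2+5+3+1+6 = 36
3+6 = 9

9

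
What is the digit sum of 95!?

95! = 10329978488239059262599702099394727095397746340117372869212250571234293987594703124871765375385424468563282236864226607350415360000000000000000000000
Sum of its 149 digits: 585.

585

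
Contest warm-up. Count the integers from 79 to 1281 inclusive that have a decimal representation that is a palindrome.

The integers in [79, 1281] that have a decimal representation that is a palindrome: 88, 99, 101, 111, 121, 131, …, 1111, 1221.
95 qualify.

95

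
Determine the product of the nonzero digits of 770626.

7×7×6×2×6 = 3528

3528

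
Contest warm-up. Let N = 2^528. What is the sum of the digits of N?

721

2^528 = 878694100496718043517683302282418331810487718418343092402491322775749527474899974671687634004666183037093927858109549828751614463963730408009475621262727315456
Sum of its 159 digits: 721.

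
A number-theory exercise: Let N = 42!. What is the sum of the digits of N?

42! = 1405006117752879898543142606244511569936384000000000
Sum of its 52 digits: 189.

189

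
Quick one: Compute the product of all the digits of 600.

6×0×0 = 0

0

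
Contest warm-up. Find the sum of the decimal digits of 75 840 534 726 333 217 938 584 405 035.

7+5+8+4+0+5+3+4+7+2+6+3+3+3+2+1+7+9+3+8+5+8+4+4+0+5+0+3+5 = 124

124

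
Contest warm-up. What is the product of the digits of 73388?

7×3×3×8×8 = 4032

4032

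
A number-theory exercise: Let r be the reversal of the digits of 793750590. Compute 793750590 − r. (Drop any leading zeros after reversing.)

698693193

Reverse of 793750590 is 95057397.
793750590 − 95057397 = 698693193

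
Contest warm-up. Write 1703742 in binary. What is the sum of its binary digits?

16

1703742 in base 2 is 110011111111100111110.
Digit sum: 1+1+0+0+1+1+1+1+1+1+1+1+1+0+0+1+1+1+1+1+0 = 16.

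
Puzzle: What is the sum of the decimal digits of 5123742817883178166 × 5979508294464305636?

161

5123742817883178166 × 5979508294464305636 = 30637462678234378034434390016065943576
Sum of its 38 digits: 161.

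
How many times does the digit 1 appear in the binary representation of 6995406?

6995406 in base 2 is 11010101011110111001110.
The digit 1 appears 15 times.

15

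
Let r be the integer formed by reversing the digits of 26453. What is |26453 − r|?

Reverse of 26453 is 35462.
|26453 − 35462| = 9009

9009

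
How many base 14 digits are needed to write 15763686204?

9

15763686204 in base 14 is A97819860, which has 9 digits.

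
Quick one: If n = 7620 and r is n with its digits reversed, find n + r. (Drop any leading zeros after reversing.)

Reverse of 7620 is 267.
7620 + 267 = 7887

7887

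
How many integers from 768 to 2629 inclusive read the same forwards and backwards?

39

The integers in [768, 2629] that read the same forwards and backwards: 777, 787, 797, 808, 818, 828, …, 2442, 2552.
39 qualify.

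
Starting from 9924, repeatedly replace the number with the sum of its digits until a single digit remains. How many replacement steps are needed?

2

9924 → 24 → 6 (2 steps)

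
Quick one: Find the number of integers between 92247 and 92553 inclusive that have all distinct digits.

108

The integers in [92247, 92553] that have all distinct digits: 92301, 92304, 92305, 92306, 92307, 92308, …, 92547, 92548.
108 qualify.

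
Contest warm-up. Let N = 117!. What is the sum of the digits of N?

117! = 3969937160808720895401959629498630647790406360168322301129748464310422041758630649341780708631240196854767624444057168110272995649603642560353748940315749184568295424000000000000000000000000000
Sum of its 193 digits: 738.

738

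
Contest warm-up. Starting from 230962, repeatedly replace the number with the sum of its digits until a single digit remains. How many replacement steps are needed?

230962 → 22 → 4 (2 steps)

2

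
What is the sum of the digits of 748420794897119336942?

107

7+4+8+4+2+0+7+9+4+8+9+7+1+1+9+3+3+6+9+4+2 = 107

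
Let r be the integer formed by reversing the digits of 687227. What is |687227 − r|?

Reverse of 687227 is 722786.
|687227 − 722786| = 35559

35559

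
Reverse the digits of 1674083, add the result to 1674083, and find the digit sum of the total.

40

Reversal of 1674083 is 3804761; 1674083 + 3804761 = 5478844.
Digit sum of 5478844: 5+4+7+8+8+4+4 = 40.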